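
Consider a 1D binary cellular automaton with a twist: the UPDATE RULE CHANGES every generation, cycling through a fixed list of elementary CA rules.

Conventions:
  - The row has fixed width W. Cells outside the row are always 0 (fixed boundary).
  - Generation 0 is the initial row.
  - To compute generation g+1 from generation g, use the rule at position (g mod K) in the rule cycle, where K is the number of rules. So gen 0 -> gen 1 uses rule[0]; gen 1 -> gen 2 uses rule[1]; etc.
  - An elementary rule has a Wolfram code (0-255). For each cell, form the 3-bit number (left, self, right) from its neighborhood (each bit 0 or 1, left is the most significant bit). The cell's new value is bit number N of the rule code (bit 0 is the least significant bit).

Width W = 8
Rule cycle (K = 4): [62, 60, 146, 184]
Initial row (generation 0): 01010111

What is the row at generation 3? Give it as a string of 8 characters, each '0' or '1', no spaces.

Gen 0: 01010111
Gen 1 (rule 62): 11111100
Gen 2 (rule 60): 10000010
Gen 3 (rule 146): 01000101

Answer: 01000101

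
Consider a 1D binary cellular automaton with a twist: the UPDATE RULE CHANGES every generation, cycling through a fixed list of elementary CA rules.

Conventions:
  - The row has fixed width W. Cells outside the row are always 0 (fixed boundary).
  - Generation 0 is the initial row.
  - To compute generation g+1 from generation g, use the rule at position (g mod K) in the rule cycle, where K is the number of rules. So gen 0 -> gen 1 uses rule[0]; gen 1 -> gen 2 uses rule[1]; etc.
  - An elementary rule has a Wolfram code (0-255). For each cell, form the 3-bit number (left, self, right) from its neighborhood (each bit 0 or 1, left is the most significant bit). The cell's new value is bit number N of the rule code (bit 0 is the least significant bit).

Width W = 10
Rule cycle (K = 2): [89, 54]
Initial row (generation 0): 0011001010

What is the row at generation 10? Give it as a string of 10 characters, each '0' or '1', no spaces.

Gen 0: 0011001010
Gen 1 (rule 89): 1011100001
Gen 2 (rule 54): 1100010011
Gen 3 (rule 89): 1111001011
Gen 4 (rule 54): 0000111100
Gen 5 (rule 89): 1110100111
Gen 6 (rule 54): 0001111000
Gen 7 (rule 89): 1101001111
Gen 8 (rule 54): 0011110000
Gen 9 (rule 89): 1010011111
Gen 10 (rule 54): 1111100000

Answer: 1111100000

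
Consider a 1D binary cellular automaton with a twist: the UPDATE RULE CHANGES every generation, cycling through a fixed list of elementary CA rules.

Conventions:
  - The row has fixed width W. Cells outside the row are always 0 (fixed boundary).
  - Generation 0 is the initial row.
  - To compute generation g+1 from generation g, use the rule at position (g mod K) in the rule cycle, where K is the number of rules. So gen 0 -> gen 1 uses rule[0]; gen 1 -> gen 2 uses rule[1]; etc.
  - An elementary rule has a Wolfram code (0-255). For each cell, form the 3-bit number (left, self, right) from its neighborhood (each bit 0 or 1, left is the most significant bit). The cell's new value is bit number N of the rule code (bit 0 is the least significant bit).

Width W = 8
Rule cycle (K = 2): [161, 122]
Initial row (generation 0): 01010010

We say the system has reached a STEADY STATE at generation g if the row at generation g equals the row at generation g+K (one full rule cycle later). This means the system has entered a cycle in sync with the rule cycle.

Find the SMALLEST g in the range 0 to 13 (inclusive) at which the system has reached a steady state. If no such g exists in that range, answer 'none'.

Answer: 5

Derivation:
Gen 0: 01010010
Gen 1 (rule 161): 00100000
Gen 2 (rule 122): 01010000
Gen 3 (rule 161): 00100111
Gen 4 (rule 122): 01011101
Gen 5 (rule 161): 00101010
Gen 6 (rule 122): 01010101
Gen 7 (rule 161): 00101010
Gen 8 (rule 122): 01010101
Gen 9 (rule 161): 00101010
Gen 10 (rule 122): 01010101
Gen 11 (rule 161): 00101010
Gen 12 (rule 122): 01010101
Gen 13 (rule 161): 00101010
Gen 14 (rule 122): 01010101
Gen 15 (rule 161): 00101010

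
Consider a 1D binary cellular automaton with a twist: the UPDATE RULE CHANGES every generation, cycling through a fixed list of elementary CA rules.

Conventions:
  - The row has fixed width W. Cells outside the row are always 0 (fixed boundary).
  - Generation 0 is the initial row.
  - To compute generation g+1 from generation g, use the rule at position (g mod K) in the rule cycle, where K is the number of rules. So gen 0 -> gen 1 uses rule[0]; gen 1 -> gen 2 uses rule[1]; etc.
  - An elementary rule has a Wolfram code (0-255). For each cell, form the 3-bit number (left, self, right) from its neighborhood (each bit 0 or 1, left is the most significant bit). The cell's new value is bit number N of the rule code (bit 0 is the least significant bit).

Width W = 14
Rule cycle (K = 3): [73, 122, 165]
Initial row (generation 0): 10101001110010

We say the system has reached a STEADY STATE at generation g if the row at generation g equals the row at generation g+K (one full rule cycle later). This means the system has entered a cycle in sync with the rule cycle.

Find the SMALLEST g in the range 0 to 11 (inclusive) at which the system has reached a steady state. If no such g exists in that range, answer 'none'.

Answer: none

Derivation:
Gen 0: 10101001110010
Gen 1 (rule 73): 00000001010000
Gen 2 (rule 122): 00000010101000
Gen 3 (rule 165): 11111011111011
Gen 4 (rule 73): 10001010001011
Gen 5 (rule 122): 01010101010111
Gen 6 (rule 165): 01111111111010
Gen 7 (rule 73): 01000000001000
Gen 8 (rule 122): 10100000010100
Gen 9 (rule 165): 11101111011101
Gen 10 (rule 73): 10101001010100
Gen 11 (rule 122): 01010110101010
Gen 12 (rule 165): 01111001111110
Gen 13 (rule 73): 01001001000010
Gen 14 (rule 122): 10110110100101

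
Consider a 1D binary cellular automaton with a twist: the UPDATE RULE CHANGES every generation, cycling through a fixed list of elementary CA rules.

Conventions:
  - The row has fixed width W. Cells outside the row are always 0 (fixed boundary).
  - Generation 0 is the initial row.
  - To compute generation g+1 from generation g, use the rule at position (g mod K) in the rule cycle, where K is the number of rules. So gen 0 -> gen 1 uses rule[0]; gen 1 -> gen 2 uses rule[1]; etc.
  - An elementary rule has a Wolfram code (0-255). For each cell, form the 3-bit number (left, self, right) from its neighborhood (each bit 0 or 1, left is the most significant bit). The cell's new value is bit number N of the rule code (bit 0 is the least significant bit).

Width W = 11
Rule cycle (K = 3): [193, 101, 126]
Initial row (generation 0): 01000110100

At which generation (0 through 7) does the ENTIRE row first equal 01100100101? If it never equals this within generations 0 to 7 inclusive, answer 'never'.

Gen 0: 01000110100
Gen 1 (rule 193): 00010010001
Gen 2 (rule 101): 11010010101
Gen 3 (rule 126): 11111111111
Gen 4 (rule 193): 01111111111
Gen 5 (rule 101): 00000000001
Gen 6 (rule 126): 00000000011
Gen 7 (rule 193): 11111111001

Answer: never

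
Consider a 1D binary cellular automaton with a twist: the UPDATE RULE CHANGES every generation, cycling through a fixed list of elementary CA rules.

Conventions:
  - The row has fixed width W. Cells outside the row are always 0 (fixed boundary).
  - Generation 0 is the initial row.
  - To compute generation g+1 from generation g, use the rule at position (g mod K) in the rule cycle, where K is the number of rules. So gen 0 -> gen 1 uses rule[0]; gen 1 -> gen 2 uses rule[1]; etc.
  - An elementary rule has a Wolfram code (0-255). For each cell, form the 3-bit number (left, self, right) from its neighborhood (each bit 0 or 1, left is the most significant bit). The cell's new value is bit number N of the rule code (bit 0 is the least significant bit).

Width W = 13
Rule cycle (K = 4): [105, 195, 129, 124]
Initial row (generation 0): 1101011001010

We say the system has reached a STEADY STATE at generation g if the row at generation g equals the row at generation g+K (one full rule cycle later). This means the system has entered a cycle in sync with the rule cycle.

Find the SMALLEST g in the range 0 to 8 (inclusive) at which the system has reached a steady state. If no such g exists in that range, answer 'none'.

Answer: none

Derivation:
Gen 0: 1101011001010
Gen 1 (rule 105): 1110111000100
Gen 2 (rule 195): 0110011011001
Gen 3 (rule 129): 0000000000000
Gen 4 (rule 124): 0000000000000
Gen 5 (rule 105): 1111111111111
Gen 6 (rule 195): 0111111111111
Gen 7 (rule 129): 0011111111110
Gen 8 (rule 124): 0010000000011
Gen 9 (rule 105): 1000111111011
Gen 10 (rule 195): 0011011111001
Gen 11 (rule 129): 1000001110000
Gen 12 (rule 124): 1100001011000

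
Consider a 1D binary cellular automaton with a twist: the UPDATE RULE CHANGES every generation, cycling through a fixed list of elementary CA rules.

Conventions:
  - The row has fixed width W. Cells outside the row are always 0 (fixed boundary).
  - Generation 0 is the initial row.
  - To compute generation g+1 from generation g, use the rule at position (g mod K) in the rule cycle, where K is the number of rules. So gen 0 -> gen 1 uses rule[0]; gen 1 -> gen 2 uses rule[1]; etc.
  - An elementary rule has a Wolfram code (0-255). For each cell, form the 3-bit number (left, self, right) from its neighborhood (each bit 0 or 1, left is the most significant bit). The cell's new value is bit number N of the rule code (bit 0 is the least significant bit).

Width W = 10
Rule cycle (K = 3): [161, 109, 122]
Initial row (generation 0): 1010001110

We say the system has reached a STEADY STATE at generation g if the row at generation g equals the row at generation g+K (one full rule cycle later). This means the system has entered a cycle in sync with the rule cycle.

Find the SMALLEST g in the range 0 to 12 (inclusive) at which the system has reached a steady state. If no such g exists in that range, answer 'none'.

Answer: 1

Derivation:
Gen 0: 1010001110
Gen 1 (rule 161): 0100100100
Gen 2 (rule 109): 0100100101
Gen 3 (rule 122): 1011011010
Gen 4 (rule 161): 0100100100
Gen 5 (rule 109): 0100100101
Gen 6 (rule 122): 1011011010
Gen 7 (rule 161): 0100100100
Gen 8 (rule 109): 0100100101
Gen 9 (rule 122): 1011011010
Gen 10 (rule 161): 0100100100
Gen 11 (rule 109): 0100100101
Gen 12 (rule 122): 1011011010
Gen 13 (rule 161): 0100100100
Gen 14 (rule 109): 0100100101
Gen 15 (rule 122): 1011011010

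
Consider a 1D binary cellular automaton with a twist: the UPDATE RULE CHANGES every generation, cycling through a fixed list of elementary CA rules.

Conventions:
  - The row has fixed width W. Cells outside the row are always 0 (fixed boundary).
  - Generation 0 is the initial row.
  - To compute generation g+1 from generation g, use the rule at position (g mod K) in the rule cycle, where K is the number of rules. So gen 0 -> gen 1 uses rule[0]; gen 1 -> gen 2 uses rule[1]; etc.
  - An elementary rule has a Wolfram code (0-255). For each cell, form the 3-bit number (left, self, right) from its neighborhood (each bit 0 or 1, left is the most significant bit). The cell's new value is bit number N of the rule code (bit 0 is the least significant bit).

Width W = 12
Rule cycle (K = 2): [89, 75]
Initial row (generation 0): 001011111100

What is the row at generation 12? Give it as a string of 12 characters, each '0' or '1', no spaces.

Gen 0: 001011111100
Gen 1 (rule 89): 100010000111
Gen 2 (rule 75): 001100111101
Gen 3 (rule 89): 101110100100
Gen 4 (rule 75): 001010001001
Gen 5 (rule 89): 100001100100
Gen 6 (rule 75): 001111101001
Gen 7 (rule 89): 101000100100
Gen 8 (rule 75): 000011001001
Gen 9 (rule 89): 111011100100
Gen 10 (rule 75): 101010101001
Gen 11 (rule 89): 000000000100
Gen 12 (rule 75): 111111111001

Answer: 111111111001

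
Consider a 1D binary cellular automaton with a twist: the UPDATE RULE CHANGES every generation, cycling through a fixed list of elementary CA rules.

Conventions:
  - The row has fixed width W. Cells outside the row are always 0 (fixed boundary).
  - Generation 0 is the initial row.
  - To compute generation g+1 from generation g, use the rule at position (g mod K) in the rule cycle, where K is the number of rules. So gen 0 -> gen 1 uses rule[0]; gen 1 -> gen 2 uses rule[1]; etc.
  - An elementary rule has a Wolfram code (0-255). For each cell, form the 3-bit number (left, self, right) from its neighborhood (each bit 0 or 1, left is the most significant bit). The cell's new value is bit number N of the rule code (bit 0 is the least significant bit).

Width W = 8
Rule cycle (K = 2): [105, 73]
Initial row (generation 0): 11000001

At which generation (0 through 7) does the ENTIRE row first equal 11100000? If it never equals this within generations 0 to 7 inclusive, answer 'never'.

Answer: 7

Derivation:
Gen 0: 11000001
Gen 1 (rule 105): 11011100
Gen 2 (rule 73): 11010101
Gen 3 (rule 105): 11101010
Gen 4 (rule 73): 10100000
Gen 5 (rule 105): 01001111
Gen 6 (rule 73): 00001001
Gen 7 (rule 105): 11100000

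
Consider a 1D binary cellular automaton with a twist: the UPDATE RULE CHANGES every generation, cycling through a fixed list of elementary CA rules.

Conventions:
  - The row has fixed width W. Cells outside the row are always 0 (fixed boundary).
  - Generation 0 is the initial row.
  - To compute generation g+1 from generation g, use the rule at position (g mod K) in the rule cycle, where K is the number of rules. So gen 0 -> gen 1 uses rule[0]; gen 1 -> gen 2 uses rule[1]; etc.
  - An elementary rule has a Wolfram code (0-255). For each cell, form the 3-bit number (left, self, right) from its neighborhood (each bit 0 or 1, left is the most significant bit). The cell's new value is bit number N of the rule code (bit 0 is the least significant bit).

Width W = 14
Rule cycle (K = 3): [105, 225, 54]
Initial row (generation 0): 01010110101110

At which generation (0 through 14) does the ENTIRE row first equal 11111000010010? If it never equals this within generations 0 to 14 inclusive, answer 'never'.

Answer: 3

Derivation:
Gen 0: 01010110101110
Gen 1 (rule 105): 00101111011010
Gen 2 (rule 225): 10010111101100
Gen 3 (rule 54): 11111000010010
Gen 4 (rule 105): 10001011000000
Gen 5 (rule 225): 00100101011111
Gen 6 (rule 54): 01111111100000
Gen 7 (rule 105): 01000000101111
Gen 8 (rule 225): 00011110010111
Gen 9 (rule 54): 00100001111000
Gen 10 (rule 105): 10001101001011
Gen 11 (rule 225): 00100110000101
Gen 12 (rule 54): 01111001001111
Gen 13 (rule 105): 01001000001001
Gen 14 (rule 225): 00000011100000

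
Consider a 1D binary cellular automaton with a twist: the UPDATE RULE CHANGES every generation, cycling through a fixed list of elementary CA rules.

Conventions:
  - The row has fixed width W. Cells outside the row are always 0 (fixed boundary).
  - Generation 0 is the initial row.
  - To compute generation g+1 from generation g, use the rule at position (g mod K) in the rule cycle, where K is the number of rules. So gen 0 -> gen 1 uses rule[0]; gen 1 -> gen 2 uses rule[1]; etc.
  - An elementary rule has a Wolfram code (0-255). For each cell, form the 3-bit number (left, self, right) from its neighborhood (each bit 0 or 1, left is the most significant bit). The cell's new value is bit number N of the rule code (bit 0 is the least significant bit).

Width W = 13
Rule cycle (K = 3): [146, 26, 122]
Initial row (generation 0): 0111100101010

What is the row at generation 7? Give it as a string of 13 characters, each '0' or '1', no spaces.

Answer: 0001000000000

Derivation:
Gen 0: 0111100101010
Gen 1 (rule 146): 1011011000001
Gen 2 (rule 26): 0010010100010
Gen 3 (rule 122): 0101101010101
Gen 4 (rule 146): 1000000000000
Gen 5 (rule 26): 0100000000000
Gen 6 (rule 122): 1010000000000
Gen 7 (rule 146): 0001000000000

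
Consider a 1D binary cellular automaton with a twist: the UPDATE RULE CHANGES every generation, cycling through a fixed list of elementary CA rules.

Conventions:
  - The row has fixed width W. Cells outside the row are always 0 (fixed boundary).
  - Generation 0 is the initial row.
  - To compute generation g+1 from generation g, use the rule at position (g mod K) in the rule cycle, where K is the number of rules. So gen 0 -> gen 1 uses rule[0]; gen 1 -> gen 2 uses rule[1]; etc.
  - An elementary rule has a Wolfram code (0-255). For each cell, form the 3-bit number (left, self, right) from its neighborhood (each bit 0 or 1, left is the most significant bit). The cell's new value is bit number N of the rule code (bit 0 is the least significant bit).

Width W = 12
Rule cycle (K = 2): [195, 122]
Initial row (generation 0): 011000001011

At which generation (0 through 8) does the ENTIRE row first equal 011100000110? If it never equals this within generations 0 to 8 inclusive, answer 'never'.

Gen 0: 011000001011
Gen 1 (rule 195): 101011110001
Gen 2 (rule 122): 010110011010
Gen 3 (rule 195): 100010101000
Gen 4 (rule 122): 010101010100
Gen 5 (rule 195): 100000000001
Gen 6 (rule 122): 010000000010
Gen 7 (rule 195): 100111111100
Gen 8 (rule 122): 011100000110

Answer: 8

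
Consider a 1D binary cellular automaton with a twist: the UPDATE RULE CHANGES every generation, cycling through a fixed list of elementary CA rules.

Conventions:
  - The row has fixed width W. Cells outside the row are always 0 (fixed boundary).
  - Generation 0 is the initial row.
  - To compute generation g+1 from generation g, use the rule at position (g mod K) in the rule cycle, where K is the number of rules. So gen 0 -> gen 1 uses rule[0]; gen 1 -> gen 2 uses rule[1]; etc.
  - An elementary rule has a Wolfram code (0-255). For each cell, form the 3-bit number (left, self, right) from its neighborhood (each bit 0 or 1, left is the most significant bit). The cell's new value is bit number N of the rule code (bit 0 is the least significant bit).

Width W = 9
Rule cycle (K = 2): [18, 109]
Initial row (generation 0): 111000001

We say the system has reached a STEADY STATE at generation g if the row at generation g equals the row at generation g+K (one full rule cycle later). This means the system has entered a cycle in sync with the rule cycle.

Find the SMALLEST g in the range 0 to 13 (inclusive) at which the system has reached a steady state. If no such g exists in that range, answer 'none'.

Answer: 5

Derivation:
Gen 0: 111000001
Gen 1 (rule 18): 000100010
Gen 2 (rule 109): 110101010
Gen 3 (rule 18): 000000001
Gen 4 (rule 109): 111111101
Gen 5 (rule 18): 000000000
Gen 6 (rule 109): 111111111
Gen 7 (rule 18): 000000000
Gen 8 (rule 109): 111111111
Gen 9 (rule 18): 000000000
Gen 10 (rule 109): 111111111
Gen 11 (rule 18): 000000000
Gen 12 (rule 109): 111111111
Gen 13 (rule 18): 000000000
Gen 14 (rule 109): 111111111
Gen 15 (rule 18): 000000000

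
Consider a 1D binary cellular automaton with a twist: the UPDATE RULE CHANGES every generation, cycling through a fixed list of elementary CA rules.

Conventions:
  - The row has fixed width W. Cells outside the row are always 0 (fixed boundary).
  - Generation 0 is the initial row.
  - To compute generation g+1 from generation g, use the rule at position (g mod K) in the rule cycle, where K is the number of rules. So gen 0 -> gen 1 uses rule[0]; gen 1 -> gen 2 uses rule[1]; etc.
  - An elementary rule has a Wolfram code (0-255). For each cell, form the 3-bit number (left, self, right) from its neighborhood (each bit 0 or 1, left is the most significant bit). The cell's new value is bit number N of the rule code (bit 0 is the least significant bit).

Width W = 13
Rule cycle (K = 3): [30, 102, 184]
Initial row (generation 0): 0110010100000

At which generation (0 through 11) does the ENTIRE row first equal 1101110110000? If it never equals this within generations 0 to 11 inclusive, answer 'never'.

Answer: 1

Derivation:
Gen 0: 0110010100000
Gen 1 (rule 30): 1101110110000
Gen 2 (rule 102): 0110011010000
Gen 3 (rule 184): 0101010101000
Gen 4 (rule 30): 1101010101100
Gen 5 (rule 102): 0111111110100
Gen 6 (rule 184): 0111111101010
Gen 7 (rule 30): 1100000001011
Gen 8 (rule 102): 0100000011101
Gen 9 (rule 184): 0010000011010
Gen 10 (rule 30): 0111000110011
Gen 11 (rule 102): 1001001010101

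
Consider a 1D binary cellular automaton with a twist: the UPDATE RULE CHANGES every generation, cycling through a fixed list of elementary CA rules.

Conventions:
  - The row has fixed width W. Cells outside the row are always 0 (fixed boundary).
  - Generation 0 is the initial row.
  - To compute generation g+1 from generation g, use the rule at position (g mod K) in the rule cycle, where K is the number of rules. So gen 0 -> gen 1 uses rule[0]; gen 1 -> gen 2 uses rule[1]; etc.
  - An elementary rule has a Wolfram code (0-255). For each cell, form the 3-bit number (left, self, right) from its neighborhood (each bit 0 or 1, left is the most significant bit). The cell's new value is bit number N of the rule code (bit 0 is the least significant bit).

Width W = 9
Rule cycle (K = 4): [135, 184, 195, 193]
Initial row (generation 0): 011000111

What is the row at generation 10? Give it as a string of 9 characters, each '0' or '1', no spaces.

Answer: 101001110

Derivation:
Gen 0: 011000111
Gen 1 (rule 135): 100011010
Gen 2 (rule 184): 010010101
Gen 3 (rule 195): 100100000
Gen 4 (rule 193): 000001111
Gen 5 (rule 135): 111110110
Gen 6 (rule 184): 111101101
Gen 7 (rule 195): 011100100
Gen 8 (rule 193): 001100001
Gen 9 (rule 135): 110001111
Gen 10 (rule 184): 101001110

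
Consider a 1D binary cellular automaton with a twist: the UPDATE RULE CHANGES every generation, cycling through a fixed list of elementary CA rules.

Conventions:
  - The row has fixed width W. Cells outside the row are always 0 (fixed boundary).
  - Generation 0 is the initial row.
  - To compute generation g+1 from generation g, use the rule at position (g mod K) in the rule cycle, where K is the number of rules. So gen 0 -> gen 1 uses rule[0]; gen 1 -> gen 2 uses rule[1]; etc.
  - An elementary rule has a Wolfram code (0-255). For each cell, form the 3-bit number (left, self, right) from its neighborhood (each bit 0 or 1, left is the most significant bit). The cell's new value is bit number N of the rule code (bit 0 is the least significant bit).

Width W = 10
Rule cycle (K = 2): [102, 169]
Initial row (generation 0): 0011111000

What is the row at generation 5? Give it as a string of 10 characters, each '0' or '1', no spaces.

Gen 0: 0011111000
Gen 1 (rule 102): 0100001000
Gen 2 (rule 169): 0001100011
Gen 3 (rule 102): 0010100101
Gen 4 (rule 169): 1001000010
Gen 5 (rule 102): 1011000110

Answer: 1011000110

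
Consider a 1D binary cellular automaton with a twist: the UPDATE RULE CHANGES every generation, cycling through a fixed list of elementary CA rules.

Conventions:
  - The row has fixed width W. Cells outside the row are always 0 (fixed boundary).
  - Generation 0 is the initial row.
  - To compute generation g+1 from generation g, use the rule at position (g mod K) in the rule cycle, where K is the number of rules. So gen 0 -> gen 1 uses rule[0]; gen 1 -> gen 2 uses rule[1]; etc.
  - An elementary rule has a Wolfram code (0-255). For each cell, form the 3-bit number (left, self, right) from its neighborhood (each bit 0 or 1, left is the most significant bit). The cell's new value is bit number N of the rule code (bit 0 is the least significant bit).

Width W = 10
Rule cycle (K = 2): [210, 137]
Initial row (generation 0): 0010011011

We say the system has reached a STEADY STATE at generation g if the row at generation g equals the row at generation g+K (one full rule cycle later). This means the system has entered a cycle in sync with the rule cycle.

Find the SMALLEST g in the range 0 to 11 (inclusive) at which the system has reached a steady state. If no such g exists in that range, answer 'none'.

Gen 0: 0010011011
Gen 1 (rule 210): 0101101001
Gen 2 (rule 137): 0001000000
Gen 3 (rule 210): 0010100000
Gen 4 (rule 137): 1000001111
Gen 5 (rule 210): 0100010111
Gen 6 (rule 137): 0001000110
Gen 7 (rule 210): 0010101011
Gen 8 (rule 137): 1000000010
Gen 9 (rule 210): 0100000101
Gen 10 (rule 137): 0001110000
Gen 11 (rule 210): 0010111000
Gen 12 (rule 137): 1000110011
Gen 13 (rule 210): 0101011101

Answer: none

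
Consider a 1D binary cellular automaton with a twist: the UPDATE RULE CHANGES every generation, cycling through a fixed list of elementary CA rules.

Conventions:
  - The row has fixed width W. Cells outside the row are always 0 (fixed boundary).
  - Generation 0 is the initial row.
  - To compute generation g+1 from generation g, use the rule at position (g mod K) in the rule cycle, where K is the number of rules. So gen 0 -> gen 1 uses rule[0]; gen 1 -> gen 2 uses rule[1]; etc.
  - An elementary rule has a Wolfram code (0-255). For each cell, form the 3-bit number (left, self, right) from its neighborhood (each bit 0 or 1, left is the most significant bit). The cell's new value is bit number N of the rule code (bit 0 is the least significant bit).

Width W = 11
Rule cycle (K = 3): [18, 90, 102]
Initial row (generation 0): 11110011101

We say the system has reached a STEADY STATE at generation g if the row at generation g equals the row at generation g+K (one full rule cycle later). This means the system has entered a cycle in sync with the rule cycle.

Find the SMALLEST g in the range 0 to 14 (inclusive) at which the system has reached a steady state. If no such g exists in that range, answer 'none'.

Answer: 10

Derivation:
Gen 0: 11110011101
Gen 1 (rule 18): 00001100000
Gen 2 (rule 90): 00011110000
Gen 3 (rule 102): 00100010000
Gen 4 (rule 18): 01010101000
Gen 5 (rule 90): 10000000100
Gen 6 (rule 102): 10000001100
Gen 7 (rule 18): 01000010010
Gen 8 (rule 90): 10100101101
Gen 9 (rule 102): 11101110111
Gen 10 (rule 18): 00000000000
Gen 11 (rule 90): 00000000000
Gen 12 (rule 102): 00000000000
Gen 13 (rule 18): 00000000000
Gen 14 (rule 90): 00000000000
Gen 15 (rule 102): 00000000000
Gen 16 (rule 18): 00000000000
Gen 17 (rule 90): 00000000000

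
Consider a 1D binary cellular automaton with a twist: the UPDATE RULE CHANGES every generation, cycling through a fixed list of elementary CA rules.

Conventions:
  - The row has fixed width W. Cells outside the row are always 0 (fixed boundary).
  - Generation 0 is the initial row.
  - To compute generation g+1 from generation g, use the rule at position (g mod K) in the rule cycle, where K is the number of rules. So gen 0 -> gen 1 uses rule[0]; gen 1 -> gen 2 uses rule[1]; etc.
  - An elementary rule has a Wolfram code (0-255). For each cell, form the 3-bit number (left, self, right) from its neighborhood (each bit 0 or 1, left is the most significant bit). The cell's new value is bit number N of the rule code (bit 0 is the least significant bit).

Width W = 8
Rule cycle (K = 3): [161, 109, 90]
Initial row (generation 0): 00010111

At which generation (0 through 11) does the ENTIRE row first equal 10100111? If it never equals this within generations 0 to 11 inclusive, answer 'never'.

Gen 0: 00010111
Gen 1 (rule 161): 11001010
Gen 2 (rule 109): 11001110
Gen 3 (rule 90): 11111011
Gen 4 (rule 161): 01110100
Gen 5 (rule 109): 01011101
Gen 6 (rule 90): 10010100
Gen 7 (rule 161): 00001001
Gen 8 (rule 109): 11101001
Gen 9 (rule 90): 10100110
Gen 10 (rule 161): 01000000
Gen 11 (rule 109): 01011111

Answer: never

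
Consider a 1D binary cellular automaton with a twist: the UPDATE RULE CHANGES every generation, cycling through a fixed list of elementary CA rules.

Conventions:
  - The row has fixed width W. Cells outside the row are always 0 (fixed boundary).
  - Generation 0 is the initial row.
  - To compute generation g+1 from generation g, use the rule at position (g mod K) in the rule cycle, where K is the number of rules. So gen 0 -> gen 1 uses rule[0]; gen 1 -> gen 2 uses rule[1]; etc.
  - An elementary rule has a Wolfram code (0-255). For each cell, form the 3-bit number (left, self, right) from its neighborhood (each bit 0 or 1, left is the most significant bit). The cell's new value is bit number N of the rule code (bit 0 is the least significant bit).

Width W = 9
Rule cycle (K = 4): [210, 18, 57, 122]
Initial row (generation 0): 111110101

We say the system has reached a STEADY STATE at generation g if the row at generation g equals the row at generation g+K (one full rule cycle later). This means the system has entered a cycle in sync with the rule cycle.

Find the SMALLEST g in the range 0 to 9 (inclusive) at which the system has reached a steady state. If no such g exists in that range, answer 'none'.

Gen 0: 111110101
Gen 1 (rule 210): 011110000
Gen 2 (rule 18): 100001000
Gen 3 (rule 57): 011100111
Gen 4 (rule 122): 110111101
Gen 5 (rule 210): 010011100
Gen 6 (rule 18): 101100010
Gen 7 (rule 57): 011011001
Gen 8 (rule 122): 111111110
Gen 9 (rule 210): 011111111
Gen 10 (rule 18): 100000000
Gen 11 (rule 57): 011111111
Gen 12 (rule 122): 110000001
Gen 13 (rule 210): 011000010

Answer: none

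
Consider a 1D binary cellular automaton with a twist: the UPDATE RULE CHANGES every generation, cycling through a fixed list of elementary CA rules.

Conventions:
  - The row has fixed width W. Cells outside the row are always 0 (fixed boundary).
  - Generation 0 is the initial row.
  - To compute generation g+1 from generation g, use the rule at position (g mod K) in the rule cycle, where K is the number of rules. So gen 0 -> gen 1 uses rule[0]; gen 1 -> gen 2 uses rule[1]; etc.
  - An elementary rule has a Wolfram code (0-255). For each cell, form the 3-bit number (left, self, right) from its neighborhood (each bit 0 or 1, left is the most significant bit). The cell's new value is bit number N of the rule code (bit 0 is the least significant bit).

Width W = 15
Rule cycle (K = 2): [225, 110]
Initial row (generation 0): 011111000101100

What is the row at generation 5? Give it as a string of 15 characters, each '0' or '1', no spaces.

Gen 0: 011111000101100
Gen 1 (rule 225): 001111010010101
Gen 2 (rule 110): 011001110111111
Gen 3 (rule 225): 001000111011111
Gen 4 (rule 110): 011001101110001
Gen 5 (rule 225): 001000110110100

Answer: 001000110110100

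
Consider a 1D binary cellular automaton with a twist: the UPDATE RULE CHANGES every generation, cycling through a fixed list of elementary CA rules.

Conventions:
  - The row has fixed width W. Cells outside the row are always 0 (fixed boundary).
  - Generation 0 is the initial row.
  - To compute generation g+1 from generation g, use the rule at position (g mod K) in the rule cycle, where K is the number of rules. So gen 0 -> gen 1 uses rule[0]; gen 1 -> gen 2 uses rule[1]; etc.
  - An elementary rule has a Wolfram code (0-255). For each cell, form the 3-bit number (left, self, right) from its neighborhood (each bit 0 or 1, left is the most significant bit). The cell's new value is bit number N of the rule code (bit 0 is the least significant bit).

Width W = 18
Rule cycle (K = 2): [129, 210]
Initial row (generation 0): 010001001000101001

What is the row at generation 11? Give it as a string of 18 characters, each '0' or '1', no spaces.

Answer: 100000110000111110

Derivation:
Gen 0: 010001001000101001
Gen 1 (rule 129): 000100000010000000
Gen 2 (rule 210): 001010000101000000
Gen 3 (rule 129): 100000110000011111
Gen 4 (rule 210): 010001011000101111
Gen 5 (rule 129): 000100000010000110
Gen 6 (rule 210): 001010000101001011
Gen 7 (rule 129): 100000110000000000
Gen 8 (rule 210): 010001011000000000
Gen 9 (rule 129): 000100000011111111
Gen 10 (rule 210): 001010000101111111
Gen 11 (rule 129): 100000110000111110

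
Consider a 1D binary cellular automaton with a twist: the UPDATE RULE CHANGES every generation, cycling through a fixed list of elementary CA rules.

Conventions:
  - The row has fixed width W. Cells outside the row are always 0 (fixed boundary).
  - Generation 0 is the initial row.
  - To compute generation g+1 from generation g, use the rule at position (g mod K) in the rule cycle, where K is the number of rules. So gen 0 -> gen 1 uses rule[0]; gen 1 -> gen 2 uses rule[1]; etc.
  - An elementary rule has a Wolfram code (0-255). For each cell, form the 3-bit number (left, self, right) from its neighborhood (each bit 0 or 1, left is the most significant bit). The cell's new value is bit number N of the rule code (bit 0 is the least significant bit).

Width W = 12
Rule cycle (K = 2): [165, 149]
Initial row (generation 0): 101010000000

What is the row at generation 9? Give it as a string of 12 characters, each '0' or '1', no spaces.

Answer: 101101110101

Derivation:
Gen 0: 101010000000
Gen 1 (rule 165): 111110111111
Gen 2 (rule 149): 011100011110
Gen 3 (rule 165): 001001001100
Gen 4 (rule 149): 101101100011
Gen 5 (rule 165): 110010001000
Gen 6 (rule 149): 001011101111
Gen 7 (rule 165): 101101010110
Gen 8 (rule 149): 100001010001
Gen 9 (rule 165): 101101110101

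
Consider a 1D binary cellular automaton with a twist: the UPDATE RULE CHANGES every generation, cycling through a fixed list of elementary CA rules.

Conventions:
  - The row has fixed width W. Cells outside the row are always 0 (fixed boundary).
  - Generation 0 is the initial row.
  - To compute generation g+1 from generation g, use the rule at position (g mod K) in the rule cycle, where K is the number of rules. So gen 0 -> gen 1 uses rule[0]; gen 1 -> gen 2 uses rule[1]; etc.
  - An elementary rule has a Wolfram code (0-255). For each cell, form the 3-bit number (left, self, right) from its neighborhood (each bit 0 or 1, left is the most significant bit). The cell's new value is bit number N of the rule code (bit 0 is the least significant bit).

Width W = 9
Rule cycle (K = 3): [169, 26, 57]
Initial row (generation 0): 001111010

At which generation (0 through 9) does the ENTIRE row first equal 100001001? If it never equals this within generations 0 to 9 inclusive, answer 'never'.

Answer: 8

Derivation:
Gen 0: 001111010
Gen 1 (rule 169): 101110100
Gen 2 (rule 26): 001000010
Gen 3 (rule 57): 100111001
Gen 4 (rule 169): 000110000
Gen 5 (rule 26): 001101000
Gen 6 (rule 57): 101010111
Gen 7 (rule 169): 010101110
Gen 8 (rule 26): 100001001
Gen 9 (rule 57): 011100100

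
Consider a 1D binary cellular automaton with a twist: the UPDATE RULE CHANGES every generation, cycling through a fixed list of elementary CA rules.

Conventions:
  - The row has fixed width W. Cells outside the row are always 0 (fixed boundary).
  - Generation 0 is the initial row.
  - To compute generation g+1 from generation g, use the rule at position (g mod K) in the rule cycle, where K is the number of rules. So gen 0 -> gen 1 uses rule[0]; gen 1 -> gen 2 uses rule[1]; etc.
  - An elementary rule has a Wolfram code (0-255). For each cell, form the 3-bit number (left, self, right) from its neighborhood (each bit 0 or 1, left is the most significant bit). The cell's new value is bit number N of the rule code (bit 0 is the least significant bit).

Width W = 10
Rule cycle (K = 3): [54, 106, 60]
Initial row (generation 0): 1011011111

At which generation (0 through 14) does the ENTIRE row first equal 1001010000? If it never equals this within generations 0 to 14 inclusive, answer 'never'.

Gen 0: 1011011111
Gen 1 (rule 54): 1100100000
Gen 2 (rule 106): 1101000000
Gen 3 (rule 60): 1011100000
Gen 4 (rule 54): 1100010000
Gen 5 (rule 106): 1100100000
Gen 6 (rule 60): 1010110000
Gen 7 (rule 54): 1111001000
Gen 8 (rule 106): 1001010000
Gen 9 (rule 60): 1101111000
Gen 10 (rule 54): 0010000100
Gen 11 (rule 106): 0100001000
Gen 12 (rule 60): 0110001100
Gen 13 (rule 54): 1001010010
Gen 14 (rule 106): 0010100100

Answer: 8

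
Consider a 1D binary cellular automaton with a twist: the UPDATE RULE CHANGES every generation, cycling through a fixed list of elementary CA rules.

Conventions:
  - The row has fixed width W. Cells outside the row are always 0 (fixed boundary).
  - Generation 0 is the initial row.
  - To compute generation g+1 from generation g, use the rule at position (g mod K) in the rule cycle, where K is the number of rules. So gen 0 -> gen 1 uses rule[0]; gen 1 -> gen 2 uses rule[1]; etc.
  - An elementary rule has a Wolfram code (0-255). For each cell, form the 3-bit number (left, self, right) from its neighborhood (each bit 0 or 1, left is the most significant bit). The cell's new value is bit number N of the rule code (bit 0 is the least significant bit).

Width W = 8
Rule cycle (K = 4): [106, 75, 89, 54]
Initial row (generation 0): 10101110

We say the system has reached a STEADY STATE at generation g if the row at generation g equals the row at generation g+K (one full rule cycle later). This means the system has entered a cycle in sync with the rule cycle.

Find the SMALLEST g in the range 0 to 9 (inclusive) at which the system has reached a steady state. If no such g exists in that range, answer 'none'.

Answer: none

Derivation:
Gen 0: 10101110
Gen 1 (rule 106): 01011010
Gen 2 (rule 75): 10011000
Gen 3 (rule 89): 01011111
Gen 4 (rule 54): 11100000
Gen 5 (rule 106): 10100000
Gen 6 (rule 75): 00001111
Gen 7 (rule 89): 11101001
Gen 8 (rule 54): 00011111
Gen 9 (rule 106): 00110001
Gen 10 (rule 75): 11110110
Gen 11 (rule 89): 10010111
Gen 12 (rule 54): 11111000
Gen 13 (rule 106): 10001000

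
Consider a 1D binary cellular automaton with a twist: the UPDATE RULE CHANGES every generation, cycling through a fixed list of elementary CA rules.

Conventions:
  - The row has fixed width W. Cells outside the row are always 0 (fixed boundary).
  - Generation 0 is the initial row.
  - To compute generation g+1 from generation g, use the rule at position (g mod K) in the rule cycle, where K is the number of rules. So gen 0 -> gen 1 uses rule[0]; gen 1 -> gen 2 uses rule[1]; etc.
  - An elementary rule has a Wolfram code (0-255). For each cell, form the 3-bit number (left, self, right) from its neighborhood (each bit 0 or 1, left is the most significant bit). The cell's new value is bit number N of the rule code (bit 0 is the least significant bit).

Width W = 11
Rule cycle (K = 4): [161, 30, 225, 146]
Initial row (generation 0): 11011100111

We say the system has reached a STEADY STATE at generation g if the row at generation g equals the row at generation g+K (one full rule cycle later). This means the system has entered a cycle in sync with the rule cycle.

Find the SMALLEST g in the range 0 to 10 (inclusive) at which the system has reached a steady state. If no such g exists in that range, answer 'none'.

Answer: none

Derivation:
Gen 0: 11011100111
Gen 1 (rule 161): 00101000010
Gen 2 (rule 30): 01101100111
Gen 3 (rule 225): 00110100011
Gen 4 (rule 146): 01000010100
Gen 5 (rule 161): 00011001001
Gen 6 (rule 30): 00110111111
Gen 7 (rule 225): 10011011111
Gen 8 (rule 146): 01100001110
Gen 9 (rule 161): 00001100100
Gen 10 (rule 30): 00011011110
Gen 11 (rule 225): 11001101110
Gen 12 (rule 146): 00110000101
Gen 13 (rule 161): 10000110010
Gen 14 (rule 30): 11001101111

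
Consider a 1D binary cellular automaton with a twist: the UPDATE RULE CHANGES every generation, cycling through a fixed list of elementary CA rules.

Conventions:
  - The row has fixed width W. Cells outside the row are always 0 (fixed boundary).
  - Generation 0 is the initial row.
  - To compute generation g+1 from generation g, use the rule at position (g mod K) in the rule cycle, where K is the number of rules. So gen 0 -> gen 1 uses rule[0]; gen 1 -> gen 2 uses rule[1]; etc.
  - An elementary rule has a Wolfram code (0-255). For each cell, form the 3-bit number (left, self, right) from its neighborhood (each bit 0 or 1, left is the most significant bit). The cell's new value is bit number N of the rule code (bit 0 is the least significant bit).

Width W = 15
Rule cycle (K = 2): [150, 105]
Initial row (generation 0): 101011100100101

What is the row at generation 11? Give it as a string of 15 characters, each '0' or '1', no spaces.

Answer: 110101100000101

Derivation:
Gen 0: 101011100100101
Gen 1 (rule 150): 101001011111101
Gen 2 (rule 105): 010000110000110
Gen 3 (rule 150): 111001001001001
Gen 4 (rule 105): 101000000000000
Gen 5 (rule 150): 101100000000000
Gen 6 (rule 105): 011101111111111
Gen 7 (rule 150): 101000111111110
Gen 8 (rule 105): 010010100000010
Gen 9 (rule 150): 111110110000111
Gen 10 (rule 105): 100011110110101
Gen 11 (rule 150): 110101100000101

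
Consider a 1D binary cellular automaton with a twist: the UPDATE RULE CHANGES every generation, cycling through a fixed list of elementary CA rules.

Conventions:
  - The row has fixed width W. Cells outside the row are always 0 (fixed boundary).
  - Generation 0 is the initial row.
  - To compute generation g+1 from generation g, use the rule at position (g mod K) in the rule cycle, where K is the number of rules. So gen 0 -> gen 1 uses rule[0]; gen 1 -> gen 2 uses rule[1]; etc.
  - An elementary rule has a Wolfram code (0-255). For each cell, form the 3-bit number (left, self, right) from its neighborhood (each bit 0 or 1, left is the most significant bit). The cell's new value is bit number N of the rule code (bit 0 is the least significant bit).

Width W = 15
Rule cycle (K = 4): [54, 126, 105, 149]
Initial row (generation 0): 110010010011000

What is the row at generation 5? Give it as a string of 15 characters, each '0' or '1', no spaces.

Answer: 000010011000100

Derivation:
Gen 0: 110010010011000
Gen 1 (rule 54): 001111111100100
Gen 2 (rule 126): 011000000111110
Gen 3 (rule 105): 011011110100010
Gen 4 (rule 149): 000001100111011
Gen 5 (rule 54): 000010011000100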